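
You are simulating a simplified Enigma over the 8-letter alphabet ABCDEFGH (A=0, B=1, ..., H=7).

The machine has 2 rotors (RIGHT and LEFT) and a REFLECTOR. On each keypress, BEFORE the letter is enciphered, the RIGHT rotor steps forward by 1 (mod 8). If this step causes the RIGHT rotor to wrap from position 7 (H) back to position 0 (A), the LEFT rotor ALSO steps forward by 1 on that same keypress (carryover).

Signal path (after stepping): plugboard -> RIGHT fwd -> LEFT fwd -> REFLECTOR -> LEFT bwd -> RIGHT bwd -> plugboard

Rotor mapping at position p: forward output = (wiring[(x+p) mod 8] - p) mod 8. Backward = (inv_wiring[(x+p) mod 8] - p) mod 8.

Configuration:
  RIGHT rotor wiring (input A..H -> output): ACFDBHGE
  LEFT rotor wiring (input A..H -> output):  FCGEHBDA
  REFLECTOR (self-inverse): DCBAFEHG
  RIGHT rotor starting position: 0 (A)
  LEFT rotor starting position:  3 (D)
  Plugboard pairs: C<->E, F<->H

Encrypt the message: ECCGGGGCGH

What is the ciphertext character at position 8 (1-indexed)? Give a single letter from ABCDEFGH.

Char 1 ('E'): step: R->1, L=3; E->plug->C->R->C->L->G->refl->H->L'->G->R'->E->plug->C
Char 2 ('C'): step: R->2, L=3; C->plug->E->R->E->L->F->refl->E->L'->B->R'->B->plug->B
Char 3 ('C'): step: R->3, L=3; C->plug->E->R->B->L->E->refl->F->L'->E->R'->C->plug->E
Char 4 ('G'): step: R->4, L=3; G->plug->G->R->B->L->E->refl->F->L'->E->R'->E->plug->C
Char 5 ('G'): step: R->5, L=3; G->plug->G->R->G->L->H->refl->G->L'->C->R'->A->plug->A
Char 6 ('G'): step: R->6, L=3; G->plug->G->R->D->L->A->refl->D->L'->H->R'->E->plug->C
Char 7 ('G'): step: R->7, L=3; G->plug->G->R->A->L->B->refl->C->L'->F->R'->A->plug->A
Char 8 ('C'): step: R->0, L->4 (L advanced); C->plug->E->R->B->L->F->refl->E->L'->D->R'->D->plug->D

D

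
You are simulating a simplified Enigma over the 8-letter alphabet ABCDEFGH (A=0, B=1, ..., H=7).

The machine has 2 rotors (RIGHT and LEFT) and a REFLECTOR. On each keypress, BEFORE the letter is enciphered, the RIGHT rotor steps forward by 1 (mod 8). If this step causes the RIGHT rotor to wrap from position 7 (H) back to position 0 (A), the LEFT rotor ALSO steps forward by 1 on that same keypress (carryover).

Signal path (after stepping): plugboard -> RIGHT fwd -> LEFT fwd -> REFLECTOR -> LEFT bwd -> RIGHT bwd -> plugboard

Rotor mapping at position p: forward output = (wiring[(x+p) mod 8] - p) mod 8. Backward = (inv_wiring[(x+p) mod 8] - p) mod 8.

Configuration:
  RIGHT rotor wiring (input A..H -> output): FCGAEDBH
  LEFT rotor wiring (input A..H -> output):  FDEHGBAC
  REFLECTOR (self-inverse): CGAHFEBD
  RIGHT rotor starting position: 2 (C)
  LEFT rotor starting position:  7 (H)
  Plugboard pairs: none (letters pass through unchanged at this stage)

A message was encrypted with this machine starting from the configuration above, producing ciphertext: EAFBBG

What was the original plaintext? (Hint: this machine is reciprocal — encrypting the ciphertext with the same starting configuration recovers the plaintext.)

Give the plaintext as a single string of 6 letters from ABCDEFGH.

Answer: DCHCGF

Derivation:
Char 1 ('E'): step: R->3, L=7; E->plug->E->R->E->L->A->refl->C->L'->G->R'->D->plug->D
Char 2 ('A'): step: R->4, L=7; A->plug->A->R->A->L->D->refl->H->L'->F->R'->C->plug->C
Char 3 ('F'): step: R->5, L=7; F->plug->F->R->B->L->G->refl->B->L'->H->R'->H->plug->H
Char 4 ('B'): step: R->6, L=7; B->plug->B->R->B->L->G->refl->B->L'->H->R'->C->plug->C
Char 5 ('B'): step: R->7, L=7; B->plug->B->R->G->L->C->refl->A->L'->E->R'->G->plug->G
Char 6 ('G'): step: R->0, L->0 (L advanced); G->plug->G->R->B->L->D->refl->H->L'->D->R'->F->plug->F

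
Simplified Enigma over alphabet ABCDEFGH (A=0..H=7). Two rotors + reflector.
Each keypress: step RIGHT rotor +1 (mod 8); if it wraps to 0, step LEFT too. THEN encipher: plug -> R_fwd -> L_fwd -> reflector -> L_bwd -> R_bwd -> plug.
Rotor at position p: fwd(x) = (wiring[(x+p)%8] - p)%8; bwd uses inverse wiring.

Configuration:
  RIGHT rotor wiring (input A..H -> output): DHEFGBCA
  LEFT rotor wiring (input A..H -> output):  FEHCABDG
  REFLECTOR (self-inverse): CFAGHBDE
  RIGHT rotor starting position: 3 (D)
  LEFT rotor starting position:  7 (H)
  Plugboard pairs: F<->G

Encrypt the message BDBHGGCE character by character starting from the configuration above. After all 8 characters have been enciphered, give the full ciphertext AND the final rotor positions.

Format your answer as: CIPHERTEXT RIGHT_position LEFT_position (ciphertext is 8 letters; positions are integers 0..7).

Answer: ACCEFHBG 3 0

Derivation:
Char 1 ('B'): step: R->4, L=7; B->plug->B->R->F->L->B->refl->F->L'->C->R'->A->plug->A
Char 2 ('D'): step: R->5, L=7; D->plug->D->R->G->L->C->refl->A->L'->D->R'->C->plug->C
Char 3 ('B'): step: R->6, L=7; B->plug->B->R->C->L->F->refl->B->L'->F->R'->C->plug->C
Char 4 ('H'): step: R->7, L=7; H->plug->H->R->D->L->A->refl->C->L'->G->R'->E->plug->E
Char 5 ('G'): step: R->0, L->0 (L advanced); G->plug->F->R->B->L->E->refl->H->L'->C->R'->G->plug->F
Char 6 ('G'): step: R->1, L=0; G->plug->F->R->B->L->E->refl->H->L'->C->R'->H->plug->H
Char 7 ('C'): step: R->2, L=0; C->plug->C->R->E->L->A->refl->C->L'->D->R'->B->plug->B
Char 8 ('E'): step: R->3, L=0; E->plug->E->R->F->L->B->refl->F->L'->A->R'->F->plug->G
Final: ciphertext=ACCEFHBG, RIGHT=3, LEFT=0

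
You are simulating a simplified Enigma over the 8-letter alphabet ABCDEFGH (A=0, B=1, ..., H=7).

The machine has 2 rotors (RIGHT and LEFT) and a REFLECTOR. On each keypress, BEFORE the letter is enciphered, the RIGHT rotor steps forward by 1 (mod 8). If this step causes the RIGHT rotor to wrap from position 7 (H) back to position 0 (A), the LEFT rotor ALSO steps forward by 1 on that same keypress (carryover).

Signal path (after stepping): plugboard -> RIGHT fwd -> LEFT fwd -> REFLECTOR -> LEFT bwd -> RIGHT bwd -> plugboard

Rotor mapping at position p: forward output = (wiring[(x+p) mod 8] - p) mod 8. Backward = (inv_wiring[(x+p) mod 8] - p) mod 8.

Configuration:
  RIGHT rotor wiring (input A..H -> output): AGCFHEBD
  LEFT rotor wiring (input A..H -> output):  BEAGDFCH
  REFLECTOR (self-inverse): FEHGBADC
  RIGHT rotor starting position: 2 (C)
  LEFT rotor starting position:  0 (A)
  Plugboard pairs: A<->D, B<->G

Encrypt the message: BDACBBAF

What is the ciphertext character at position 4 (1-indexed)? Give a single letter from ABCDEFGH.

Char 1 ('B'): step: R->3, L=0; B->plug->G->R->D->L->G->refl->D->L'->E->R'->B->plug->G
Char 2 ('D'): step: R->4, L=0; D->plug->A->R->D->L->G->refl->D->L'->E->R'->E->plug->E
Char 3 ('A'): step: R->5, L=0; A->plug->D->R->D->L->G->refl->D->L'->E->R'->B->plug->G
Char 4 ('C'): step: R->6, L=0; C->plug->C->R->C->L->A->refl->F->L'->F->R'->B->plug->G

G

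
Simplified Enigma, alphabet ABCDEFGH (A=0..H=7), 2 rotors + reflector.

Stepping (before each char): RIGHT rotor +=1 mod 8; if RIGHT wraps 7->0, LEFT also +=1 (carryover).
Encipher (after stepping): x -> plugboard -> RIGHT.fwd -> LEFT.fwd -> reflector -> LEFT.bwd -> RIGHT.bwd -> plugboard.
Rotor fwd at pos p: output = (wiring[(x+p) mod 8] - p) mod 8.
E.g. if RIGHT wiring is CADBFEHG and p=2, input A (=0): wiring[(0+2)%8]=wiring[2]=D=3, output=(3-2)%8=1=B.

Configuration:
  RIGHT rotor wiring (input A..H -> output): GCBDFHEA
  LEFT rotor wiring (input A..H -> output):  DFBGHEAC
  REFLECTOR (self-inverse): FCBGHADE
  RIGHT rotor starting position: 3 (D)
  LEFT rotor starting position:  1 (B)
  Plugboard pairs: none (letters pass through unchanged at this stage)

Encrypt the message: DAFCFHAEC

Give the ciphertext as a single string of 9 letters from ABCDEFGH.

Char 1 ('D'): step: R->4, L=1; D->plug->D->R->E->L->D->refl->G->L'->D->R'->B->plug->B
Char 2 ('A'): step: R->5, L=1; A->plug->A->R->C->L->F->refl->A->L'->B->R'->D->plug->D
Char 3 ('F'): step: R->6, L=1; F->plug->F->R->F->L->H->refl->E->L'->A->R'->C->plug->C
Char 4 ('C'): step: R->7, L=1; C->plug->C->R->D->L->G->refl->D->L'->E->R'->E->plug->E
Char 5 ('F'): step: R->0, L->2 (L advanced); F->plug->F->R->H->L->D->refl->G->L'->E->R'->G->plug->G
Char 6 ('H'): step: R->1, L=2; H->plug->H->R->F->L->A->refl->F->L'->C->R'->C->plug->C
Char 7 ('A'): step: R->2, L=2; A->plug->A->R->H->L->D->refl->G->L'->E->R'->G->plug->G
Char 8 ('E'): step: R->3, L=2; E->plug->E->R->F->L->A->refl->F->L'->C->R'->B->plug->B
Char 9 ('C'): step: R->4, L=2; C->plug->C->R->A->L->H->refl->E->L'->B->R'->A->plug->A

Answer: BDCEGCGBA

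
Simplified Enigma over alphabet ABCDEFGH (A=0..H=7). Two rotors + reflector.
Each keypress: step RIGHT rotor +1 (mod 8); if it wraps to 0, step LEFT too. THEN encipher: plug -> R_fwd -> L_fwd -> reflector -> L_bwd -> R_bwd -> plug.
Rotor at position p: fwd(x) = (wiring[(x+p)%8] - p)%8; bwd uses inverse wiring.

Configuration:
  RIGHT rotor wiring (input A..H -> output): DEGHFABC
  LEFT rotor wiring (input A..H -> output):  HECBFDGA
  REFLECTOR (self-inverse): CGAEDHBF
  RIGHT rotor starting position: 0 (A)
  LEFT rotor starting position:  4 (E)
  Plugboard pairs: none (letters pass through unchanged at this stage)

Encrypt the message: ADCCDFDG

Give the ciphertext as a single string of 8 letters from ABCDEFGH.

Char 1 ('A'): step: R->1, L=4; A->plug->A->R->D->L->E->refl->D->L'->E->R'->D->plug->D
Char 2 ('D'): step: R->2, L=4; D->plug->D->R->G->L->G->refl->B->L'->A->R'->F->plug->F
Char 3 ('C'): step: R->3, L=4; C->plug->C->R->F->L->A->refl->C->L'->C->R'->B->plug->B
Char 4 ('C'): step: R->4, L=4; C->plug->C->R->F->L->A->refl->C->L'->C->R'->G->plug->G
Char 5 ('D'): step: R->5, L=4; D->plug->D->R->G->L->G->refl->B->L'->A->R'->H->plug->H
Char 6 ('F'): step: R->6, L=4; F->plug->F->R->B->L->H->refl->F->L'->H->R'->G->plug->G
Char 7 ('D'): step: R->7, L=4; D->plug->D->R->H->L->F->refl->H->L'->B->R'->G->plug->G
Char 8 ('G'): step: R->0, L->5 (L advanced); G->plug->G->R->B->L->B->refl->G->L'->A->R'->F->plug->F

Answer: DFBGHGGF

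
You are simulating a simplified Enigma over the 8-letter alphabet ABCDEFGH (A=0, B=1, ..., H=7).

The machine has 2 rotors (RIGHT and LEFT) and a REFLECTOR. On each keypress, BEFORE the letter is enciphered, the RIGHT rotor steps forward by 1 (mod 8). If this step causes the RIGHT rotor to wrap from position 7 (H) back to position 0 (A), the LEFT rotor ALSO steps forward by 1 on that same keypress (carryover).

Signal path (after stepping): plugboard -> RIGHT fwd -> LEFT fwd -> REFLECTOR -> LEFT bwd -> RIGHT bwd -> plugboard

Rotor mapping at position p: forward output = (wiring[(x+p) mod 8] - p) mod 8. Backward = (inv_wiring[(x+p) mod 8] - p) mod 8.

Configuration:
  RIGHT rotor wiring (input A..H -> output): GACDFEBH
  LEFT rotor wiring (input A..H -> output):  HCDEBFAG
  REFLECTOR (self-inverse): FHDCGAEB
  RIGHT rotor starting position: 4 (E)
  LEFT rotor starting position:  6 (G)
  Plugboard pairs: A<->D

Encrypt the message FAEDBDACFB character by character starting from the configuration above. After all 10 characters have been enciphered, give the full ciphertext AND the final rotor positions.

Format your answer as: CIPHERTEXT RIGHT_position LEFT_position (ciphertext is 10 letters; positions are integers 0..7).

Answer: EGCAAEFECE 6 7

Derivation:
Char 1 ('F'): step: R->5, L=6; F->plug->F->R->F->L->G->refl->E->L'->D->R'->E->plug->E
Char 2 ('A'): step: R->6, L=6; A->plug->D->R->C->L->B->refl->H->L'->H->R'->G->plug->G
Char 3 ('E'): step: R->7, L=6; E->plug->E->R->E->L->F->refl->A->L'->B->R'->C->plug->C
Char 4 ('D'): step: R->0, L->7 (L advanced); D->plug->A->R->G->L->G->refl->E->L'->D->R'->D->plug->A
Char 5 ('B'): step: R->1, L=7; B->plug->B->R->B->L->A->refl->F->L'->E->R'->D->plug->A
Char 6 ('D'): step: R->2, L=7; D->plug->A->R->A->L->H->refl->B->L'->H->R'->E->plug->E
Char 7 ('A'): step: R->3, L=7; A->plug->D->R->G->L->G->refl->E->L'->D->R'->F->plug->F
Char 8 ('C'): step: R->4, L=7; C->plug->C->R->F->L->C->refl->D->L'->C->R'->E->plug->E
Char 9 ('F'): step: R->5, L=7; F->plug->F->R->F->L->C->refl->D->L'->C->R'->C->plug->C
Char 10 ('B'): step: R->6, L=7; B->plug->B->R->B->L->A->refl->F->L'->E->R'->E->plug->E
Final: ciphertext=EGCAAEFECE, RIGHT=6, LEFT=7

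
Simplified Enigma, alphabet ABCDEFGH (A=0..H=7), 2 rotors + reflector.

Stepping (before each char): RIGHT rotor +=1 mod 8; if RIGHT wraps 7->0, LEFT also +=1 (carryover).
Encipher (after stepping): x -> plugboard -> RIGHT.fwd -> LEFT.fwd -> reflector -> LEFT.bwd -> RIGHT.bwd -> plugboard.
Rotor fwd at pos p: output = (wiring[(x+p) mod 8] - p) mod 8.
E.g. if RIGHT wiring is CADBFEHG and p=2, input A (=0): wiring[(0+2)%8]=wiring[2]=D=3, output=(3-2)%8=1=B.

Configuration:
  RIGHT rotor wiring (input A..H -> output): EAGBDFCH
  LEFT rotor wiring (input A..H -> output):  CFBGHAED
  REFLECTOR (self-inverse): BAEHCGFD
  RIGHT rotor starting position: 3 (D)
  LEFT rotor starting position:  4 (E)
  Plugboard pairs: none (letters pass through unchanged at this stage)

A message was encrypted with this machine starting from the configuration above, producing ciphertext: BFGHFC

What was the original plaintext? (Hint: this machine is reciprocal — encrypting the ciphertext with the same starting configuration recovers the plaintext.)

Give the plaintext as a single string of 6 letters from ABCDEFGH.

Answer: ADDAHF

Derivation:
Char 1 ('B'): step: R->4, L=4; B->plug->B->R->B->L->E->refl->C->L'->H->R'->A->plug->A
Char 2 ('F'): step: R->5, L=4; F->plug->F->R->B->L->E->refl->C->L'->H->R'->D->plug->D
Char 3 ('G'): step: R->6, L=4; G->plug->G->R->F->L->B->refl->A->L'->C->R'->D->plug->D
Char 4 ('H'): step: R->7, L=4; H->plug->H->R->D->L->H->refl->D->L'->A->R'->A->plug->A
Char 5 ('F'): step: R->0, L->5 (L advanced); F->plug->F->R->F->L->E->refl->C->L'->H->R'->H->plug->H
Char 6 ('C'): step: R->1, L=5; C->plug->C->R->A->L->D->refl->H->L'->B->R'->F->plug->F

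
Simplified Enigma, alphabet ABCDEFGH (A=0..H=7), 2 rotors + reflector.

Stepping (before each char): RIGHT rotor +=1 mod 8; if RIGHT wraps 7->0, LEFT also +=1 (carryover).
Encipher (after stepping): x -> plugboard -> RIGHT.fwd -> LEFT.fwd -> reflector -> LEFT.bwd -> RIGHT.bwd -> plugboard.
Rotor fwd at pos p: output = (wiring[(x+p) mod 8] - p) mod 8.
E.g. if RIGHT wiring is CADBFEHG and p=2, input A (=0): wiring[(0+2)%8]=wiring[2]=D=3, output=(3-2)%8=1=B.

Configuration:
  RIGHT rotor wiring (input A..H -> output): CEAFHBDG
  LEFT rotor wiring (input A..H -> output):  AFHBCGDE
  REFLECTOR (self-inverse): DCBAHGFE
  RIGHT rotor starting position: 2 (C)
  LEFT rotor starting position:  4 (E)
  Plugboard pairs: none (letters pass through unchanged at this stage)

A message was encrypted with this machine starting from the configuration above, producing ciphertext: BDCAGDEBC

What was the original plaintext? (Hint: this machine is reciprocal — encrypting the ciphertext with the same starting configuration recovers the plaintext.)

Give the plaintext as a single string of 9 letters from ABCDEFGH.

Answer: AGDGHCGFA

Derivation:
Char 1 ('B'): step: R->3, L=4; B->plug->B->R->E->L->E->refl->H->L'->C->R'->A->plug->A
Char 2 ('D'): step: R->4, L=4; D->plug->D->R->C->L->H->refl->E->L'->E->R'->G->plug->G
Char 3 ('C'): step: R->5, L=4; C->plug->C->R->B->L->C->refl->B->L'->F->R'->D->plug->D
Char 4 ('A'): step: R->6, L=4; A->plug->A->R->F->L->B->refl->C->L'->B->R'->G->plug->G
Char 5 ('G'): step: R->7, L=4; G->plug->G->R->C->L->H->refl->E->L'->E->R'->H->plug->H
Char 6 ('D'): step: R->0, L->5 (L advanced); D->plug->D->R->F->L->C->refl->B->L'->A->R'->C->plug->C
Char 7 ('E'): step: R->1, L=5; E->plug->E->R->A->L->B->refl->C->L'->F->R'->G->plug->G
Char 8 ('B'): step: R->2, L=5; B->plug->B->R->D->L->D->refl->A->L'->E->R'->F->plug->F
Char 9 ('C'): step: R->3, L=5; C->plug->C->R->G->L->E->refl->H->L'->C->R'->A->plug->A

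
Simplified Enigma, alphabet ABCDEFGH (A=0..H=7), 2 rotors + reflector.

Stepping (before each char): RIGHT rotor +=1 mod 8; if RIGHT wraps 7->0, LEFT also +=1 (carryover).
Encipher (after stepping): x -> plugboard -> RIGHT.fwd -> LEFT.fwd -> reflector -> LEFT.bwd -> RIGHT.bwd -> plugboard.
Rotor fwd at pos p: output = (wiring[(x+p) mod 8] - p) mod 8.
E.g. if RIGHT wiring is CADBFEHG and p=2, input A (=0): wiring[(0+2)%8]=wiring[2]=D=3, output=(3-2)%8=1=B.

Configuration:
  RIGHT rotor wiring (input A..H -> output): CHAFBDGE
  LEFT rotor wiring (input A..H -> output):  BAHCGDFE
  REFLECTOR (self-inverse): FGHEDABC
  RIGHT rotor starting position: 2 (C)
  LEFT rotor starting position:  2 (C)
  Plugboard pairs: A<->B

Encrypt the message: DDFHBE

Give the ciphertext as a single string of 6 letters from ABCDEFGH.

Answer: FHCAEA

Derivation:
Char 1 ('D'): step: R->3, L=2; D->plug->D->R->D->L->B->refl->G->L'->H->R'->F->plug->F
Char 2 ('D'): step: R->4, L=2; D->plug->D->R->A->L->F->refl->A->L'->B->R'->H->plug->H
Char 3 ('F'): step: R->5, L=2; F->plug->F->R->D->L->B->refl->G->L'->H->R'->C->plug->C
Char 4 ('H'): step: R->6, L=2; H->plug->H->R->F->L->C->refl->H->L'->G->R'->B->plug->A
Char 5 ('B'): step: R->7, L=2; B->plug->A->R->F->L->C->refl->H->L'->G->R'->E->plug->E
Char 6 ('E'): step: R->0, L->3 (L advanced); E->plug->E->R->B->L->D->refl->E->L'->H->R'->B->plug->A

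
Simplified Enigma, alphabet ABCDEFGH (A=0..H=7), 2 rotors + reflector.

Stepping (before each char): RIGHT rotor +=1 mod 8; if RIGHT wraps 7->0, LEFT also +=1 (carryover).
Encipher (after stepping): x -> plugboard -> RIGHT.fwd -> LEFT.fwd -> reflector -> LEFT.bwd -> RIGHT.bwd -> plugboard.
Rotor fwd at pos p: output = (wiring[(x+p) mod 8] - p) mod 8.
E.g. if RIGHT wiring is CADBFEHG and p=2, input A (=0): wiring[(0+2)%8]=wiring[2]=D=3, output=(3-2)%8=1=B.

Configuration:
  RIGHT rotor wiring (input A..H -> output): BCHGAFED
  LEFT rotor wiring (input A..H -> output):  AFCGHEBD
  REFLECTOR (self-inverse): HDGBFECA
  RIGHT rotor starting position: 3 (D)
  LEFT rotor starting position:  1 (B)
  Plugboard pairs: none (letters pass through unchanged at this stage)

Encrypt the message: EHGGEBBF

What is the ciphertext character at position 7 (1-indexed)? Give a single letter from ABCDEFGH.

Char 1 ('E'): step: R->4, L=1; E->plug->E->R->F->L->A->refl->H->L'->H->R'->D->plug->D
Char 2 ('H'): step: R->5, L=1; H->plug->H->R->D->L->G->refl->C->L'->G->R'->C->plug->C
Char 3 ('G'): step: R->6, L=1; G->plug->G->R->C->L->F->refl->E->L'->A->R'->F->plug->F
Char 4 ('G'): step: R->7, L=1; G->plug->G->R->G->L->C->refl->G->L'->D->R'->C->plug->C
Char 5 ('E'): step: R->0, L->2 (L advanced); E->plug->E->R->A->L->A->refl->H->L'->E->R'->G->plug->G
Char 6 ('B'): step: R->1, L=2; B->plug->B->R->G->L->G->refl->C->L'->D->R'->F->plug->F
Char 7 ('B'): step: R->2, L=2; B->plug->B->R->E->L->H->refl->A->L'->A->R'->H->plug->H

H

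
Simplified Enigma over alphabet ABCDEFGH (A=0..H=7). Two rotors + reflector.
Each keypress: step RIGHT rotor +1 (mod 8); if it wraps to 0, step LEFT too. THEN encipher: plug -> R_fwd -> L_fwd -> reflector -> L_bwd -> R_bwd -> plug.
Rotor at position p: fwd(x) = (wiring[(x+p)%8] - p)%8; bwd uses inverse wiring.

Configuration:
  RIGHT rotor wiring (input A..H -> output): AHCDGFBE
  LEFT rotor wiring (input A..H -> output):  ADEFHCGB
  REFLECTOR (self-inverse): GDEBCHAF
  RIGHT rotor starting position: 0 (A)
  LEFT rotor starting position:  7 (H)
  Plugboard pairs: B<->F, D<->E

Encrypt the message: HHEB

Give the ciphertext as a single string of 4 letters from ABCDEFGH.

Answer: GCDH

Derivation:
Char 1 ('H'): step: R->1, L=7; H->plug->H->R->H->L->H->refl->F->L'->D->R'->G->plug->G
Char 2 ('H'): step: R->2, L=7; H->plug->H->R->F->L->A->refl->G->L'->E->R'->C->plug->C
Char 3 ('E'): step: R->3, L=7; E->plug->D->R->G->L->D->refl->B->L'->B->R'->E->plug->D
Char 4 ('B'): step: R->4, L=7; B->plug->F->R->D->L->F->refl->H->L'->H->R'->H->plug->H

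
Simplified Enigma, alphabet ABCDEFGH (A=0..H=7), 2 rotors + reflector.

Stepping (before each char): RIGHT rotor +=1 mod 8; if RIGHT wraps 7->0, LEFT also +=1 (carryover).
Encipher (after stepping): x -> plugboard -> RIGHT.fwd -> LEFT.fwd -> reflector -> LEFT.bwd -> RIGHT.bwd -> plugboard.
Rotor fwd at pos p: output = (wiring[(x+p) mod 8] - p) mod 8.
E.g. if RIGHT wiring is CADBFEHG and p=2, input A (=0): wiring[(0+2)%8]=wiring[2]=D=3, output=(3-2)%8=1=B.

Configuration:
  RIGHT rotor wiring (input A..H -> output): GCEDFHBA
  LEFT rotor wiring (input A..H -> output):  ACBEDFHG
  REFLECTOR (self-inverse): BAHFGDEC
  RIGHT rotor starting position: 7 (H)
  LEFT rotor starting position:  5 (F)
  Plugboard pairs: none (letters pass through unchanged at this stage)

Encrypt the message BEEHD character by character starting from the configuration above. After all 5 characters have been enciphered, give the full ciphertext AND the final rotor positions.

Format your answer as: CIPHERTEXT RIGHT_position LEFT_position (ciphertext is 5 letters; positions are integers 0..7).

Answer: FDAAF 4 6

Derivation:
Char 1 ('B'): step: R->0, L->6 (L advanced); B->plug->B->R->C->L->C->refl->H->L'->H->R'->F->plug->F
Char 2 ('E'): step: R->1, L=6; E->plug->E->R->G->L->F->refl->D->L'->E->R'->D->plug->D
Char 3 ('E'): step: R->2, L=6; E->plug->E->R->H->L->H->refl->C->L'->C->R'->A->plug->A
Char 4 ('H'): step: R->3, L=6; H->plug->H->R->B->L->A->refl->B->L'->A->R'->A->plug->A
Char 5 ('D'): step: R->4, L=6; D->plug->D->R->E->L->D->refl->F->L'->G->R'->F->plug->F
Final: ciphertext=FDAAF, RIGHT=4, LEFT=6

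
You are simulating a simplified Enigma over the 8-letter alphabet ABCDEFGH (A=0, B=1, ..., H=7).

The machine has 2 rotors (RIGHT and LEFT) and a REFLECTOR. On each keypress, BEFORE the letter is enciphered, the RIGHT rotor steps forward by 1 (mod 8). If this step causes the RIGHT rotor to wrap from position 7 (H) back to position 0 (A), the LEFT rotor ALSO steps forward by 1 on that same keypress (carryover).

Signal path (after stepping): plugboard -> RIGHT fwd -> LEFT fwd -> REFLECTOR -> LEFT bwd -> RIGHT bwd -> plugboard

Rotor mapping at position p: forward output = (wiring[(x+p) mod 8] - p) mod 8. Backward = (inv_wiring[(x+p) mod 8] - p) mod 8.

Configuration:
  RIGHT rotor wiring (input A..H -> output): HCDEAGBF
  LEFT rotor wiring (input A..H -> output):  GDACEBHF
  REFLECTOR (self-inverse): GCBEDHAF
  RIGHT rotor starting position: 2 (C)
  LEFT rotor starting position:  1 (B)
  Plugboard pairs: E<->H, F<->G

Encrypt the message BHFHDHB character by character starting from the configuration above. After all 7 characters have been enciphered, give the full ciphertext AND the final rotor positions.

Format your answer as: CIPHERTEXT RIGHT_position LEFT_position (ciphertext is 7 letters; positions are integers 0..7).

Answer: GGADHFD 1 2

Derivation:
Char 1 ('B'): step: R->3, L=1; B->plug->B->R->F->L->G->refl->A->L'->E->R'->F->plug->G
Char 2 ('H'): step: R->4, L=1; H->plug->E->R->D->L->D->refl->E->L'->G->R'->F->plug->G
Char 3 ('F'): step: R->5, L=1; F->plug->G->R->H->L->F->refl->H->L'->B->R'->A->plug->A
Char 4 ('H'): step: R->6, L=1; H->plug->E->R->F->L->G->refl->A->L'->E->R'->D->plug->D
Char 5 ('D'): step: R->7, L=1; D->plug->D->R->E->L->A->refl->G->L'->F->R'->E->plug->H
Char 6 ('H'): step: R->0, L->2 (L advanced); H->plug->E->R->A->L->G->refl->A->L'->B->R'->G->plug->F
Char 7 ('B'): step: R->1, L=2; B->plug->B->R->C->L->C->refl->B->L'->H->R'->D->plug->D
Final: ciphertext=GGADHFD, RIGHT=1, LEFT=2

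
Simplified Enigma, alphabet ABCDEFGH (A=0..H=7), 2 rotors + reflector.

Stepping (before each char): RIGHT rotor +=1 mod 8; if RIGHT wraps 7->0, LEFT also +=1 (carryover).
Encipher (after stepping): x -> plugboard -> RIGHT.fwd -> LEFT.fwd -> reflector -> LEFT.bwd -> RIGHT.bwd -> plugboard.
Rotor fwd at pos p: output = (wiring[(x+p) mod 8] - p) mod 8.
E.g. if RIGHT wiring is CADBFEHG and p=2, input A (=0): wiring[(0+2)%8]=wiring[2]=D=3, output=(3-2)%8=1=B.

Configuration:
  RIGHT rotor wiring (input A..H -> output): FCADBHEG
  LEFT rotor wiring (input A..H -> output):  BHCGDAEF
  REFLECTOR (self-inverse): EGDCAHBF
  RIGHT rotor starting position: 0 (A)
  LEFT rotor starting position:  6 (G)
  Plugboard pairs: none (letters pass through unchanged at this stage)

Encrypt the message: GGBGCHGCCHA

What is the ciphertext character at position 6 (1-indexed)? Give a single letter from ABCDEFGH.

Char 1 ('G'): step: R->1, L=6; G->plug->G->R->F->L->A->refl->E->L'->E->R'->H->plug->H
Char 2 ('G'): step: R->2, L=6; G->plug->G->R->D->L->B->refl->G->L'->A->R'->H->plug->H
Char 3 ('B'): step: R->3, L=6; B->plug->B->R->G->L->F->refl->H->L'->B->R'->D->plug->D
Char 4 ('G'): step: R->4, L=6; G->plug->G->R->E->L->E->refl->A->L'->F->R'->A->plug->A
Char 5 ('C'): step: R->5, L=6; C->plug->C->R->B->L->H->refl->F->L'->G->R'->G->plug->G
Char 6 ('H'): step: R->6, L=6; H->plug->H->R->B->L->H->refl->F->L'->G->R'->A->plug->A

A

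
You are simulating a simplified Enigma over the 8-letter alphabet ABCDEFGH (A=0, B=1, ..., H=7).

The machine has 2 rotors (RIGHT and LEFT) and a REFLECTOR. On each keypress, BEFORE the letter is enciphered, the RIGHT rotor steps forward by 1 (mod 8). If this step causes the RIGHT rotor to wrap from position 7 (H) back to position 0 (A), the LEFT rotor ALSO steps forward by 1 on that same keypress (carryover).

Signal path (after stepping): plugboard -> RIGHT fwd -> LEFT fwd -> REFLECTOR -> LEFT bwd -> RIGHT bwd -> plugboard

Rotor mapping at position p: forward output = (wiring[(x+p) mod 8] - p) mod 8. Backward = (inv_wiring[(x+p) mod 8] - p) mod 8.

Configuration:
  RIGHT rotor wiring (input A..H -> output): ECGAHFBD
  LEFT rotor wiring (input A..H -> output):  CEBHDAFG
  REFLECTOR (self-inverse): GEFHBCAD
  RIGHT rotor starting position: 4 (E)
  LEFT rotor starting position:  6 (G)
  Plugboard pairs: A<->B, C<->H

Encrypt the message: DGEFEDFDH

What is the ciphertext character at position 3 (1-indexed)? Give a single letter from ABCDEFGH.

Char 1 ('D'): step: R->5, L=6; D->plug->D->R->H->L->C->refl->F->L'->G->R'->C->plug->H
Char 2 ('G'): step: R->6, L=6; G->plug->G->R->B->L->A->refl->G->L'->D->R'->A->plug->B
Char 3 ('E'): step: R->7, L=6; E->plug->E->R->B->L->A->refl->G->L'->D->R'->C->plug->H

H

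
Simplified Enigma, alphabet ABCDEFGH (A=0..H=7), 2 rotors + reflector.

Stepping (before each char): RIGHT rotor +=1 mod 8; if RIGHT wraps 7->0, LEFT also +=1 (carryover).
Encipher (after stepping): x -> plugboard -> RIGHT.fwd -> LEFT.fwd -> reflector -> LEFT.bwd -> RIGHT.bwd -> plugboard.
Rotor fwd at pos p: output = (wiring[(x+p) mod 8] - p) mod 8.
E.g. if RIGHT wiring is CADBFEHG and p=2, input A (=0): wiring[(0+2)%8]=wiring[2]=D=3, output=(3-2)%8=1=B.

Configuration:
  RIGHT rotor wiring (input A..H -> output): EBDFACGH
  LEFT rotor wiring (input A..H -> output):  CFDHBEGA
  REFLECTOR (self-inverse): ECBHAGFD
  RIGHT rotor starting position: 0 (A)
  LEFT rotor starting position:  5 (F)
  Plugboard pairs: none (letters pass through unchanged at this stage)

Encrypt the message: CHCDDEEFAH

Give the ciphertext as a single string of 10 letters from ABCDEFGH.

Char 1 ('C'): step: R->1, L=5; C->plug->C->R->E->L->A->refl->E->L'->H->R'->D->plug->D
Char 2 ('H'): step: R->2, L=5; H->plug->H->R->H->L->E->refl->A->L'->E->R'->E->plug->E
Char 3 ('C'): step: R->3, L=5; C->plug->C->R->H->L->E->refl->A->L'->E->R'->E->plug->E
Char 4 ('D'): step: R->4, L=5; D->plug->D->R->D->L->F->refl->G->L'->F->R'->F->plug->F
Char 5 ('D'): step: R->5, L=5; D->plug->D->R->H->L->E->refl->A->L'->E->R'->E->plug->E
Char 6 ('E'): step: R->6, L=5; E->plug->E->R->F->L->G->refl->F->L'->D->R'->D->plug->D
Char 7 ('E'): step: R->7, L=5; E->plug->E->R->G->L->C->refl->B->L'->B->R'->F->plug->F
Char 8 ('F'): step: R->0, L->6 (L advanced); F->plug->F->R->C->L->E->refl->A->L'->A->R'->E->plug->E
Char 9 ('A'): step: R->1, L=6; A->plug->A->R->A->L->A->refl->E->L'->C->R'->B->plug->B
Char 10 ('H'): step: R->2, L=6; H->plug->H->R->H->L->G->refl->F->L'->E->R'->E->plug->E

Answer: DEEFEDFEBE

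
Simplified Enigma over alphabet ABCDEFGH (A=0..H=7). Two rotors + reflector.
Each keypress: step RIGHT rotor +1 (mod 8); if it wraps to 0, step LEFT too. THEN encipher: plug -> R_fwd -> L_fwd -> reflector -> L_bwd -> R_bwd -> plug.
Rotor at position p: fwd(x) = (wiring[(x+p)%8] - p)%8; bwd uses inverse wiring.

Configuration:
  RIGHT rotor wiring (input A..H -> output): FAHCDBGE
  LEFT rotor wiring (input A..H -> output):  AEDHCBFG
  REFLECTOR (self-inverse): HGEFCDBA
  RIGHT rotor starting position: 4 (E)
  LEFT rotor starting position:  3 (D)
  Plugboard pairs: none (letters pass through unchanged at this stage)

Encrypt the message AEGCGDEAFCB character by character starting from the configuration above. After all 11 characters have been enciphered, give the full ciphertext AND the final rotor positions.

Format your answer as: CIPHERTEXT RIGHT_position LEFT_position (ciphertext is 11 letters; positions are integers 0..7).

Answer: GCBFHCAEDEA 7 4

Derivation:
Char 1 ('A'): step: R->5, L=3; A->plug->A->R->E->L->D->refl->F->L'->F->R'->G->plug->G
Char 2 ('E'): step: R->6, L=3; E->plug->E->R->B->L->H->refl->A->L'->H->R'->C->plug->C
Char 3 ('G'): step: R->7, L=3; G->plug->G->R->C->L->G->refl->B->L'->G->R'->B->plug->B
Char 4 ('C'): step: R->0, L->4 (L advanced); C->plug->C->R->H->L->D->refl->F->L'->B->R'->F->plug->F
Char 5 ('G'): step: R->1, L=4; G->plug->G->R->D->L->C->refl->E->L'->E->R'->H->plug->H
Char 6 ('D'): step: R->2, L=4; D->plug->D->R->H->L->D->refl->F->L'->B->R'->C->plug->C
Char 7 ('E'): step: R->3, L=4; E->plug->E->R->B->L->F->refl->D->L'->H->R'->A->plug->A
Char 8 ('A'): step: R->4, L=4; A->plug->A->R->H->L->D->refl->F->L'->B->R'->E->plug->E
Char 9 ('F'): step: R->5, L=4; F->plug->F->R->C->L->B->refl->G->L'->A->R'->D->plug->D
Char 10 ('C'): step: R->6, L=4; C->plug->C->R->H->L->D->refl->F->L'->B->R'->E->plug->E
Char 11 ('B'): step: R->7, L=4; B->plug->B->R->G->L->H->refl->A->L'->F->R'->A->plug->A
Final: ciphertext=GCBFHCAEDEA, RIGHT=7, LEFT=4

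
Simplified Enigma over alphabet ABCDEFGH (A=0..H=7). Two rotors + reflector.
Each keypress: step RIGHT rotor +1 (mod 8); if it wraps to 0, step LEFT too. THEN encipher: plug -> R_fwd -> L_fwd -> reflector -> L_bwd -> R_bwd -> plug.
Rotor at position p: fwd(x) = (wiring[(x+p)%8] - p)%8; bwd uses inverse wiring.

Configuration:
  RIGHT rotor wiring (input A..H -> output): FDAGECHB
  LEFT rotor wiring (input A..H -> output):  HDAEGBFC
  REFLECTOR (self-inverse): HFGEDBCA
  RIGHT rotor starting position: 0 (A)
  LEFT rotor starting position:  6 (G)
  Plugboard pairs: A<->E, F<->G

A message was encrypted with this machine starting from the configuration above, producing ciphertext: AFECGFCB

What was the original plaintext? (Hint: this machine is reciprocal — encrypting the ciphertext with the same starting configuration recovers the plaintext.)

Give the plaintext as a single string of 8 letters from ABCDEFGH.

Char 1 ('A'): step: R->1, L=6; A->plug->E->R->B->L->E->refl->D->L'->H->R'->B->plug->B
Char 2 ('F'): step: R->2, L=6; F->plug->G->R->D->L->F->refl->B->L'->C->R'->C->plug->C
Char 3 ('E'): step: R->3, L=6; E->plug->A->R->D->L->F->refl->B->L'->C->R'->F->plug->G
Char 4 ('C'): step: R->4, L=6; C->plug->C->R->D->L->F->refl->B->L'->C->R'->H->plug->H
Char 5 ('G'): step: R->5, L=6; G->plug->F->R->D->L->F->refl->B->L'->C->R'->B->plug->B
Char 6 ('F'): step: R->6, L=6; F->plug->G->R->G->L->A->refl->H->L'->A->R'->F->plug->G
Char 7 ('C'): step: R->7, L=6; C->plug->C->R->E->L->C->refl->G->L'->F->R'->F->plug->G
Char 8 ('B'): step: R->0, L->7 (L advanced); B->plug->B->R->D->L->B->refl->F->L'->E->R'->E->plug->A

Answer: BCGHBGGA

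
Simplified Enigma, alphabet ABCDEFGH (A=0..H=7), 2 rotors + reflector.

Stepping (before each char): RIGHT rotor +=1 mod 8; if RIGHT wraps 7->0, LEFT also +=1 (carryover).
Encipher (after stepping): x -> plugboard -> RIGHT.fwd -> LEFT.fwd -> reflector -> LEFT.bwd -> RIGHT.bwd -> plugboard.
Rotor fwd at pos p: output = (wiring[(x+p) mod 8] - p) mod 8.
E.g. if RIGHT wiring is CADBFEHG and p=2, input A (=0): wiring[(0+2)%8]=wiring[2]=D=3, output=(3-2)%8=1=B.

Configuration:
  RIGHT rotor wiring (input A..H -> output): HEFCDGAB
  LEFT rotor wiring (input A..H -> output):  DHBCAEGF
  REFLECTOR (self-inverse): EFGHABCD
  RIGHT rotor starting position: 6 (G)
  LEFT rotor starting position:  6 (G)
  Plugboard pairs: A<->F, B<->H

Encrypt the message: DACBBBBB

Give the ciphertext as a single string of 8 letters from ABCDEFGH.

Char 1 ('D'): step: R->7, L=6; D->plug->D->R->G->L->C->refl->G->L'->H->R'->G->plug->G
Char 2 ('A'): step: R->0, L->7 (L advanced); A->plug->F->R->G->L->F->refl->B->L'->F->R'->C->plug->C
Char 3 ('C'): step: R->1, L=7; C->plug->C->R->B->L->E->refl->A->L'->C->R'->D->plug->D
Char 4 ('B'): step: R->2, L=7; B->plug->H->R->C->L->A->refl->E->L'->B->R'->C->plug->C
Char 5 ('B'): step: R->3, L=7; B->plug->H->R->C->L->A->refl->E->L'->B->R'->G->plug->G
Char 6 ('B'): step: R->4, L=7; B->plug->H->R->G->L->F->refl->B->L'->F->R'->D->plug->D
Char 7 ('B'): step: R->5, L=7; B->plug->H->R->G->L->F->refl->B->L'->F->R'->G->plug->G
Char 8 ('B'): step: R->6, L=7; B->plug->H->R->A->L->G->refl->C->L'->D->R'->B->plug->H

Answer: GCDCGDGH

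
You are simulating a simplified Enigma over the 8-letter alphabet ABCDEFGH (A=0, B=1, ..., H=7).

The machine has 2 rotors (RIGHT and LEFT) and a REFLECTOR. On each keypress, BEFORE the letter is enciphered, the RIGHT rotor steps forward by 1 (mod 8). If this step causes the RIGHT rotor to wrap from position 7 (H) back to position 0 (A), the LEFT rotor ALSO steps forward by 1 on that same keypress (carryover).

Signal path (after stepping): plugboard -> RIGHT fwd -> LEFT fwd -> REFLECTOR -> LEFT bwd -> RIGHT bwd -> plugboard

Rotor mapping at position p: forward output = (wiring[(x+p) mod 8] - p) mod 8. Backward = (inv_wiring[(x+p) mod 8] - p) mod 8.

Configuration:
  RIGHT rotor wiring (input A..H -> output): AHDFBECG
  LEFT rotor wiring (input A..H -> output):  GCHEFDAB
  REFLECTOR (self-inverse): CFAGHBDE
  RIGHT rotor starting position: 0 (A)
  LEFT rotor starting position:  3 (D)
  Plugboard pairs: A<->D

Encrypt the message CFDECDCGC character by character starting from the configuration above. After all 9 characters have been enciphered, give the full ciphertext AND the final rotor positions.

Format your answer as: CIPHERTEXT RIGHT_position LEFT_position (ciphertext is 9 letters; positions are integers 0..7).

Char 1 ('C'): step: R->1, L=3; C->plug->C->R->E->L->G->refl->D->L'->F->R'->G->plug->G
Char 2 ('F'): step: R->2, L=3; F->plug->F->R->E->L->G->refl->D->L'->F->R'->H->plug->H
Char 3 ('D'): step: R->3, L=3; D->plug->A->R->C->L->A->refl->C->L'->B->R'->C->plug->C
Char 4 ('E'): step: R->4, L=3; E->plug->E->R->E->L->G->refl->D->L'->F->R'->A->plug->D
Char 5 ('C'): step: R->5, L=3; C->plug->C->R->B->L->C->refl->A->L'->C->R'->E->plug->E
Char 6 ('D'): step: R->6, L=3; D->plug->A->R->E->L->G->refl->D->L'->F->R'->E->plug->E
Char 7 ('C'): step: R->7, L=3; C->plug->C->R->A->L->B->refl->F->L'->D->R'->H->plug->H
Char 8 ('G'): step: R->0, L->4 (L advanced); G->plug->G->R->C->L->E->refl->H->L'->B->R'->E->plug->E
Char 9 ('C'): step: R->1, L=4; C->plug->C->R->E->L->C->refl->A->L'->H->R'->H->plug->H
Final: ciphertext=GHCDEEHEH, RIGHT=1, LEFT=4

Answer: GHCDEEHEH 1 4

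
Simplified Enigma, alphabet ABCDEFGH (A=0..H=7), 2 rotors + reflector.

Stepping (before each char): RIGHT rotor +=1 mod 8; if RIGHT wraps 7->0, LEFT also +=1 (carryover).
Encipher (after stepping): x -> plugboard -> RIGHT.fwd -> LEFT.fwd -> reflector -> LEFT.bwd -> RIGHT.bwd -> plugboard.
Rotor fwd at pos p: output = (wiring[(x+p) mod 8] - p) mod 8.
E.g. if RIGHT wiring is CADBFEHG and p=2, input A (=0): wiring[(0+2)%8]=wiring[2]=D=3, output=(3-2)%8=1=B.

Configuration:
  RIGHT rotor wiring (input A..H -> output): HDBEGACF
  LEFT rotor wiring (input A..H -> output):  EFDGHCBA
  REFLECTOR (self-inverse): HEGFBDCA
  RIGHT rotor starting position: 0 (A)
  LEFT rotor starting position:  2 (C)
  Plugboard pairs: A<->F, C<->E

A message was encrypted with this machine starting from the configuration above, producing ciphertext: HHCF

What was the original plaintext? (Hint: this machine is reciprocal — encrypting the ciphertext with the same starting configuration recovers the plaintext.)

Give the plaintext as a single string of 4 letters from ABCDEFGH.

Char 1 ('H'): step: R->1, L=2; H->plug->H->R->G->L->C->refl->G->L'->F->R'->D->plug->D
Char 2 ('H'): step: R->2, L=2; H->plug->H->R->B->L->E->refl->B->L'->A->R'->E->plug->C
Char 3 ('C'): step: R->3, L=2; C->plug->E->R->C->L->F->refl->D->L'->H->R'->D->plug->D
Char 4 ('F'): step: R->4, L=2; F->plug->A->R->C->L->F->refl->D->L'->H->R'->F->plug->A

Answer: DCDA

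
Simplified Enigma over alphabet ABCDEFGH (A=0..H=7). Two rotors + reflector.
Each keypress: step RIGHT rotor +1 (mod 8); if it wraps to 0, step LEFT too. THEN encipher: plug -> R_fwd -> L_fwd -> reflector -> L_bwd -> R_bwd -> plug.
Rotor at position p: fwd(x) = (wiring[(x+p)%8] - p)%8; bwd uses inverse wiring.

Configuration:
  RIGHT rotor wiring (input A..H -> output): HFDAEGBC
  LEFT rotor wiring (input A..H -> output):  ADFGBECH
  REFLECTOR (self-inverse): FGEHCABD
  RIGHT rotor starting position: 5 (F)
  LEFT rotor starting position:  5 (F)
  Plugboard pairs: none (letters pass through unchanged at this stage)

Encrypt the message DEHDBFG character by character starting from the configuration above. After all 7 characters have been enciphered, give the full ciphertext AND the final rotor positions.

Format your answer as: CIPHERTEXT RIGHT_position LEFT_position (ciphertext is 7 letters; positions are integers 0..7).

Char 1 ('D'): step: R->6, L=5; D->plug->D->R->H->L->E->refl->C->L'->C->R'->F->plug->F
Char 2 ('E'): step: R->7, L=5; E->plug->E->R->B->L->F->refl->A->L'->F->R'->F->plug->F
Char 3 ('H'): step: R->0, L->6 (L advanced); H->plug->H->R->C->L->C->refl->E->L'->A->R'->D->plug->D
Char 4 ('D'): step: R->1, L=6; D->plug->D->R->D->L->F->refl->A->L'->F->R'->E->plug->E
Char 5 ('B'): step: R->2, L=6; B->plug->B->R->G->L->D->refl->H->L'->E->R'->D->plug->D
Char 6 ('F'): step: R->3, L=6; F->plug->F->R->E->L->H->refl->D->L'->G->R'->D->plug->D
Char 7 ('G'): step: R->4, L=6; G->plug->G->R->H->L->G->refl->B->L'->B->R'->F->plug->F
Final: ciphertext=FFDEDDF, RIGHT=4, LEFT=6

Answer: FFDEDDF 4 6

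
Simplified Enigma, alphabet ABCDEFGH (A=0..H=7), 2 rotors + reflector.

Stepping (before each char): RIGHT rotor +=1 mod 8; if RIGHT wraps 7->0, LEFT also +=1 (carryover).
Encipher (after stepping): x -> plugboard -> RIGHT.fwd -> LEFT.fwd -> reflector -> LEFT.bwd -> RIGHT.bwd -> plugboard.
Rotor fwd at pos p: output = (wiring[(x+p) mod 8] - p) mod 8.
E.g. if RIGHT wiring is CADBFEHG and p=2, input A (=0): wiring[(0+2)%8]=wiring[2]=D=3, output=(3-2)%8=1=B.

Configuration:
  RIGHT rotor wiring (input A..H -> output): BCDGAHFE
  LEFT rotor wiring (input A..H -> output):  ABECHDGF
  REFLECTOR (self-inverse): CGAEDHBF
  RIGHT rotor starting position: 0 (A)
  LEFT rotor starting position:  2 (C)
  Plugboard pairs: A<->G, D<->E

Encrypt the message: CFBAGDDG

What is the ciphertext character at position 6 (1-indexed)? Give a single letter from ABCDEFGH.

Char 1 ('C'): step: R->1, L=2; C->plug->C->R->F->L->D->refl->E->L'->E->R'->F->plug->F
Char 2 ('F'): step: R->2, L=2; F->plug->F->R->C->L->F->refl->H->L'->H->R'->G->plug->A
Char 3 ('B'): step: R->3, L=2; B->plug->B->R->F->L->D->refl->E->L'->E->R'->C->plug->C
Char 4 ('A'): step: R->4, L=2; A->plug->G->R->H->L->H->refl->F->L'->C->R'->H->plug->H
Char 5 ('G'): step: R->5, L=2; G->plug->A->R->C->L->F->refl->H->L'->H->R'->C->plug->C
Char 6 ('D'): step: R->6, L=2; D->plug->E->R->F->L->D->refl->E->L'->E->R'->D->plug->E

E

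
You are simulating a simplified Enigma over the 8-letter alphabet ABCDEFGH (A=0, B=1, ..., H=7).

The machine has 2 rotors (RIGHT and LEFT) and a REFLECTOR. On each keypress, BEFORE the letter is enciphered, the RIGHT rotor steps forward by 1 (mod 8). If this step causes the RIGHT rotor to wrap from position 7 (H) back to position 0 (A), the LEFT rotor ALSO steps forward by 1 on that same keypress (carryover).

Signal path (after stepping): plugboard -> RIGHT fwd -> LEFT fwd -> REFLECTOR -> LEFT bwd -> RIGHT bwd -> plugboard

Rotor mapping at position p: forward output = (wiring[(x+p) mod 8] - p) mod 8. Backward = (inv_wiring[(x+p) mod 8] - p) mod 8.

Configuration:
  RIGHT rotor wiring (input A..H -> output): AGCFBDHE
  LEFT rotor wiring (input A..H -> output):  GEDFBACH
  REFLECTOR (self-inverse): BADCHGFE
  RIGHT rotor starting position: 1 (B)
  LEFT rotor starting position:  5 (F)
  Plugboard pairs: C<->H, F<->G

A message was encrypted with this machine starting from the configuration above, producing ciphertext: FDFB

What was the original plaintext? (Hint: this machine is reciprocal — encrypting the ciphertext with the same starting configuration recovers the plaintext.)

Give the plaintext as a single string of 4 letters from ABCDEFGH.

Char 1 ('F'): step: R->2, L=5; F->plug->G->R->G->L->A->refl->B->L'->D->R'->B->plug->B
Char 2 ('D'): step: R->3, L=5; D->plug->D->R->E->L->H->refl->E->L'->H->R'->H->plug->C
Char 3 ('F'): step: R->4, L=5; F->plug->G->R->G->L->A->refl->B->L'->D->R'->C->plug->H
Char 4 ('B'): step: R->5, L=5; B->plug->B->R->C->L->C->refl->D->L'->A->R'->G->plug->F

Answer: BCHF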